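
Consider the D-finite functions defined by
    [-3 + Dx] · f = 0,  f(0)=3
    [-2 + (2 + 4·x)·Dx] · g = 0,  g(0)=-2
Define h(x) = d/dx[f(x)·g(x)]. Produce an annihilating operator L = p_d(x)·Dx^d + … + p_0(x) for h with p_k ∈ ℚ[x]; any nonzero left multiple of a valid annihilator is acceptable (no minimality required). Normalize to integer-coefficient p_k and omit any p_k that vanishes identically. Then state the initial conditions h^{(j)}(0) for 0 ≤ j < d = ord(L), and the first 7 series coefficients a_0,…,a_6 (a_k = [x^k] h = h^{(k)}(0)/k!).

f: a_k = 3, 9, 27/2, 27/2, 81/8, 243/40, 243/80, …
g: a_k = -2, -2, 1, -1, 5/4, -7/4, 21/8, …
f·g: L₀ = L_f ⊗_s L_g, ord ≤ 1·1.
h=h₀': d/dx-closure on L₀ ⇒ L.
L = (7 + 24·x + 18·x^2) + (-2 - 7·x - 6·x^2)·Dx  (order 1).
h: a_k = -24, -84, -144, -156, -132, -378/5, -288/5, …
ICs: h(0) = -24.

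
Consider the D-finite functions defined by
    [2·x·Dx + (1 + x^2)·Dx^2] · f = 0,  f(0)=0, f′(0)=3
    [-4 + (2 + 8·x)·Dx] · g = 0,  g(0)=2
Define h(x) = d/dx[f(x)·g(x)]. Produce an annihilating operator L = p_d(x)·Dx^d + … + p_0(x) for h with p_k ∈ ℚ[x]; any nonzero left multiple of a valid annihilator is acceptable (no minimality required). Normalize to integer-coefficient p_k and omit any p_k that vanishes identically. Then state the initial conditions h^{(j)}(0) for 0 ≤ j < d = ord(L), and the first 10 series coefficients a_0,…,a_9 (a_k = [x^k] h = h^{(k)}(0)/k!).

f: a_k = 0, 3, 0, -1, 0, 3/5, 0, -3/7, 0, 1/3, …
g: a_k = 2, 4, -4, 8, -20, 56, -168, 528, -1716, 5720, …
L₀ := L_f ⊗_s L_g (sym. prod.), ord ≤ 2.
Derive L from L₀ (diff closure).
L = (-10 + 40·x + 98·x^2 - 24·x^3 - 12·x^4) + (13 + 66·x + 117·x^2 + 226·x^3 - 84·x^4 - 48·x^5)·Dx + (3 + 23·x + 42·x^2 - x^3 + 23·x^4 - 24·x^5 - 16·x^6)·Dx^2  (order 2).
h: a_k = 6, 24, -42, 80, -274, 4872/5, -17054/5, 428704/35, -314346/7, 3499336/21, …
ICs: h(0) = 6, h′(0) = 24.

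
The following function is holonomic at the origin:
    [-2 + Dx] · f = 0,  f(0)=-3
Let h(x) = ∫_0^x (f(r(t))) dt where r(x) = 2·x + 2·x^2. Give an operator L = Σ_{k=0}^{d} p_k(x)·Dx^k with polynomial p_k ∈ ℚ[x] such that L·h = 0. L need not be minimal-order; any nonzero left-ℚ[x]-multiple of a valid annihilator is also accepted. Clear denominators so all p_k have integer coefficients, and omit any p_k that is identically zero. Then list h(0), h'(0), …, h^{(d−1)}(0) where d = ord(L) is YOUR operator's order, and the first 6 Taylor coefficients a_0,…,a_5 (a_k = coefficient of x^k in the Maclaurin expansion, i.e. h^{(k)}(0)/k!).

f: a_k = -3, -6, -6, -4, -2, -4/5, …
L₀ from L_f via x↦r, Dx↦r'^{-1}Dx.
h=∫₀ˣh₀: take L = L₀·Dx.
L = (-4 - 8·x)·Dx + Dx^2  (order 2).
h: a_k = 0, -3, -6, -12, -20, -152/5, …
ICs: h(0) = 0, h′(0) = -3.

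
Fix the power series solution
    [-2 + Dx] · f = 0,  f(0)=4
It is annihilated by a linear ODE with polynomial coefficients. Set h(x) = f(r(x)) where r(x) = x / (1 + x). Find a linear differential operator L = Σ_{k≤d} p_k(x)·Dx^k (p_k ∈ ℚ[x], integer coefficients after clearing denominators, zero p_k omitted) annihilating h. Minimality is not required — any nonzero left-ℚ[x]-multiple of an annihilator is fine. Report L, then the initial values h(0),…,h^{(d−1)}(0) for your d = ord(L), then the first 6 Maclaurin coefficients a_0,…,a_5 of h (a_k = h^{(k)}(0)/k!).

f: a_k = 4, 8, 8, 16/3, 8/3, 16/15, …
f∘r: x↦r, Dx↦Dx/r' in L_f ⇒ L₀.
L = -2 + (1 + 2·x + x^2)·Dx  (order 1).
h: a_k = 4, 8, 0, -8/3, 8/3, -8/5, …
ICs: h(0) = 4.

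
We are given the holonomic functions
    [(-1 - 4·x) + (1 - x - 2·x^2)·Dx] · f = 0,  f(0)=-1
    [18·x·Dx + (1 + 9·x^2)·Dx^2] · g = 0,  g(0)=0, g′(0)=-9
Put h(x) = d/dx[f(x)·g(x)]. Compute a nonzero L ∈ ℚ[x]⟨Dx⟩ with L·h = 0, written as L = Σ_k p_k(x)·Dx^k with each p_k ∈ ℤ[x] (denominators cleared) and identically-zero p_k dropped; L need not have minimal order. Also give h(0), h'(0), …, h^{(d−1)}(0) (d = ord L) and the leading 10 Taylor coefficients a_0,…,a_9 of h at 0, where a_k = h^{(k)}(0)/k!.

f: a_k = -1, -1, -3, -5, -11, -21, -43, -85, -171, -341, …
g: a_k = 0, -9, 0, 27, 0, -729/5, 0, 6561/7, 0, -6561, …
h₀=f·g: eliminate ⇒ L₀, order ≤ 1·2.
Derive L from L₀ (diff closure).
L = (-30 + 2106·x^2 + 3888·x^3 + 11664·x^4) + (15 + 78·x + 27·x^2 + 306·x^3 + 3888·x^4 + 7776·x^5)·Dx + (-2 - 7·x - 59·x^2 + 9·x^3 - 261·x^4 + 648·x^5 + 972·x^6)·Dx^2  (order 2).
h: a_k = 9, 18, 0, 72, 819, 5994/5, -14346/5, -576/7, 1805247/35, 399726/7, …
ICs: h(0) = 9, h′(0) = 18.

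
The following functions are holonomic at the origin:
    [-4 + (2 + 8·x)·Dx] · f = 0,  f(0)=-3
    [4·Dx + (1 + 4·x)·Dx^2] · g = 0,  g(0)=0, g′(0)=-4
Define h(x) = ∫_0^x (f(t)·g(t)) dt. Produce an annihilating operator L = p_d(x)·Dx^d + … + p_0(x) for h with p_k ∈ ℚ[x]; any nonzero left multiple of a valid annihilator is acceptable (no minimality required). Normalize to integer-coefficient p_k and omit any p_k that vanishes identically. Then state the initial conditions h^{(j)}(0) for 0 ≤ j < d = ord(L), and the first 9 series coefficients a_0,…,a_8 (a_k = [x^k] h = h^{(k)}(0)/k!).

L = 4·Dx + (1 + 8·x + 16·x^2)·Dx^3  (order 3).
h: a_k = 0, 0, 6, 0, -2, 32/5, -284/15, 1984/35, -6086/35, …
ICs: h(0) = 0, h′(0) = 0, h′′(0) = 12.

f: a_k = -3, -6, 6, -12, 30, -84, 252, -792, 2574, …
g: a_k = 0, -4, 8, -64/3, 64, -1024/5, 2048/3, -16384/7, 8192, …
L₀ := L_f ⊗_s L_g (sym. prod.), ord ≤ 2.
h=∫₀ˣh₀: take L = L₀·Dx.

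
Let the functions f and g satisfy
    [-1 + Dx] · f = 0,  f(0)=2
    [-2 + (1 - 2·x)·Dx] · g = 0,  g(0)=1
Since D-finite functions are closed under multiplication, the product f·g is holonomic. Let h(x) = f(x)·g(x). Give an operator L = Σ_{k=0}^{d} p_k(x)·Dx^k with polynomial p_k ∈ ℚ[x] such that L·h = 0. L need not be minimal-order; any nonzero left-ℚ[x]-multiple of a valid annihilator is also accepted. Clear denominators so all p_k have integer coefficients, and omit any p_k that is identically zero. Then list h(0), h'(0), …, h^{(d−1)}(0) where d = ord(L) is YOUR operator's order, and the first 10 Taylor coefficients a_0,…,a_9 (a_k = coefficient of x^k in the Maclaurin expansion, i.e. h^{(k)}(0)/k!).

f: a_k = 2, 2, 1, 1/3, 1/12, 1/60, 1/360, 1/2520, 1/20160, 1/181440, …
g: a_k = 1, 2, 4, 8, 16, 32, 64, 128, 256, 512, …
Product ⇒ symmetric product L₀, ord ≤ 1.
L = (3 - 2·x) + (-1 + 2·x)·Dx  (order 1).
h: a_k = 2, 6, 13, 79/3, 211/4, 6331/60, 75973/360, 354541/840, 17017969/20160, 306323443/181440, …
ICs: h(0) = 2.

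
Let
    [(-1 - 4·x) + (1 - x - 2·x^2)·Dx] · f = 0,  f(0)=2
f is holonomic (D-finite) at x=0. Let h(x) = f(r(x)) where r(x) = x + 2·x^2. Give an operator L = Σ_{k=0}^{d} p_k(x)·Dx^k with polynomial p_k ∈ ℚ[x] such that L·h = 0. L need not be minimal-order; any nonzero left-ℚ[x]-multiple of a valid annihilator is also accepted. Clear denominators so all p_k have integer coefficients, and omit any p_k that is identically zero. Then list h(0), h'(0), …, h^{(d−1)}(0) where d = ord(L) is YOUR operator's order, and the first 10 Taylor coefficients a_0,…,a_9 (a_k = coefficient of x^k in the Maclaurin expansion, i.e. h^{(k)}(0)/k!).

f: a_k = 2, 2, 6, 10, 22, 42, 86, 170, 342, 682, …
Substitute x→r, Dx→(1/r')Dx; clear ⇒ L₀.
L = (1 + 8·x + 24·x^2 + 32·x^3) + (-1 + x + 4·x^2 + 8·x^3 + 8·x^4)·Dx  (order 1).
h: a_k = 2, 2, 10, 34, 106, 338, 1114, 3586, 11594, 37554, …
ICs: h(0) = 2.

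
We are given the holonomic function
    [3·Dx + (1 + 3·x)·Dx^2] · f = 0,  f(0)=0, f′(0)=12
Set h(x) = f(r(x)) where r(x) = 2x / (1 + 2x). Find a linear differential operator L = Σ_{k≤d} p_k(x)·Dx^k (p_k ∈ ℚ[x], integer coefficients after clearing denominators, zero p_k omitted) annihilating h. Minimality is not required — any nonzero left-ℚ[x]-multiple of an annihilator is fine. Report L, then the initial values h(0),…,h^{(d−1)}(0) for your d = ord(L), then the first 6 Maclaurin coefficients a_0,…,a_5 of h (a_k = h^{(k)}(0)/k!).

f: a_k = 0, 12, -18, 36, -81, 972/5, …
Substitute x→r, Dx→(1/r')Dx; clear ⇒ L₀.
L = (10 + 32·x)·Dx + (1 + 10·x + 16·x^2)·Dx^2  (order 2).
h: a_k = 0, 24, -120, 672, -4080, 130944/5, …
ICs: h(0) = 0, h′(0) = 24.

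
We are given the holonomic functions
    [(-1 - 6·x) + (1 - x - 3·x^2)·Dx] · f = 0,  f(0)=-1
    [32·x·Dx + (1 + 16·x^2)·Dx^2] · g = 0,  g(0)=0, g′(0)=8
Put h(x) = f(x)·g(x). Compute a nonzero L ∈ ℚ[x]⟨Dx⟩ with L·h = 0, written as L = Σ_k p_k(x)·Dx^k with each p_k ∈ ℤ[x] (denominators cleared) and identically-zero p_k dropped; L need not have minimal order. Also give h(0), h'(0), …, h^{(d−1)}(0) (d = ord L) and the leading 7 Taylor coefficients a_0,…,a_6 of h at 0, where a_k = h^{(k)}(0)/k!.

f: a_k = -1, -1, -4, -7, -19, -40, -97, …
g: a_k = 0, 8, 0, -128/3, 0, 2048/5, 0, …
Sym-product of L_f,L_g gives L₀ (≤ ord 2).
L = (6 + 32·x + 288·x^2) + (2 - 20·x + 64·x^2 + 288·x^3)·Dx + (-1 + x - 13·x^2 + 16·x^3 + 48·x^4)·Dx^2  (order 2).
h: a_k = 0, -8, -8, 32/3, -40/3, -5864/15, -6464/15, …
ICs: h(0) = 0, h′(0) = -8.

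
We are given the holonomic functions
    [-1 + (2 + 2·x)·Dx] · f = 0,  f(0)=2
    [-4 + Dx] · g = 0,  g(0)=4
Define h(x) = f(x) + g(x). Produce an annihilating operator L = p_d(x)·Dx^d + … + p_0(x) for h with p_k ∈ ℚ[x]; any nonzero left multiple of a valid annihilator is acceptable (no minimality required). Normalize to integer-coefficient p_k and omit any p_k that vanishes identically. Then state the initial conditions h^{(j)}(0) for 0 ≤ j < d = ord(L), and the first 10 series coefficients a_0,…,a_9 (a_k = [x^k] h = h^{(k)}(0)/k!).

L = (36 + 32·x) + (-65 - 128·x - 64·x^2)·Dx + (14 + 30·x + 16·x^2)·Dx^2  (order 2).
h: a_k = 6, 17, 127/4, 1027/24, 8177/192, 65641/1920, 523343/23040, 4204699/322560, 33419297/5160960, 270462481/92897280, …
ICs: h(0) = 6, h′(0) = 17.

f: a_k = 2, 1, -1/4, 1/8, -5/64, 7/128, -21/512, 33/1024, -429/16384, 715/32768, …
g: a_k = 4, 16, 32, 128/3, 128/3, 512/15, 1024/45, 4096/315, 2048/315, 8192/2835, …
f+g: L₀ = lclm(L_f,L_g), ord ≤ 1+1.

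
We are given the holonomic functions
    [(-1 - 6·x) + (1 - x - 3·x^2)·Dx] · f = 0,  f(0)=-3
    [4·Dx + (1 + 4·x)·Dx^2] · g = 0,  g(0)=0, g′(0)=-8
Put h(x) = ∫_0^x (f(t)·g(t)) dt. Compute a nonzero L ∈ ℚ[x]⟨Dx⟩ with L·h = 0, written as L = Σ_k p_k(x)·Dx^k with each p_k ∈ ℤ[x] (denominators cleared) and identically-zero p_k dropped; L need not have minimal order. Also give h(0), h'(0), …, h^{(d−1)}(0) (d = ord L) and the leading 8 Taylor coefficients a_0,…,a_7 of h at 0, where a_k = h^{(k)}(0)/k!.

f: a_k = -3, -3, -12, -21, -57, -120, -291, -651, …
g: a_k = 0, -8, 16, -128/3, 128, -2048/5, 4096/3, -32768/7, …
f·g: L₀ = L_f ⊗_s L_g, ord ≤ 1·2.
h=∫₀ˣh₀: take L = L₀·Dx.
L = (10 + 48·x)·Dx + (-2 + 24·x + 60·x^2)·Dx^2 + (-1 - 3·x + 7·x^2 + 12·x^3)·Dx^3  (order 3).
h: a_k = 0, 0, 12, -8, 44, -56, 3692/15, -17296/35, …
ICs: h(0) = 0, h′(0) = 0, h′′(0) = 24.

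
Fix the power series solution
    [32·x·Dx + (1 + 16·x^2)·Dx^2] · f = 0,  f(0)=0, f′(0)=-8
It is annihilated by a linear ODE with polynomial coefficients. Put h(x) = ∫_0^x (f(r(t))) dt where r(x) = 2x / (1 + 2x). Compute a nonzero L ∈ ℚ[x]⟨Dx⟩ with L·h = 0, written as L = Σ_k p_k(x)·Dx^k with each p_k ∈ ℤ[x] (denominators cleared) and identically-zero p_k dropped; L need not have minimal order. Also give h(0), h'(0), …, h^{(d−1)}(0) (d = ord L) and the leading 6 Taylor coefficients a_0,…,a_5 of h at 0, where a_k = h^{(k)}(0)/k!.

f: a_k = 0, -8, 0, 128/3, 0, -2048/5, …
h₀=f(r): pull back L_f along r ⇒ L₀.
h=∫h₀ ⇒ L = L₀·Dx.
L = (4 + 136·x)·Dx^2 + (1 + 4·x + 68·x^2)·Dx^3  (order 3).
h: a_k = 0, 0, -8, 32/3, 208/3, -384, …
ICs: h(0) = 0, h′(0) = 0, h′′(0) = -16.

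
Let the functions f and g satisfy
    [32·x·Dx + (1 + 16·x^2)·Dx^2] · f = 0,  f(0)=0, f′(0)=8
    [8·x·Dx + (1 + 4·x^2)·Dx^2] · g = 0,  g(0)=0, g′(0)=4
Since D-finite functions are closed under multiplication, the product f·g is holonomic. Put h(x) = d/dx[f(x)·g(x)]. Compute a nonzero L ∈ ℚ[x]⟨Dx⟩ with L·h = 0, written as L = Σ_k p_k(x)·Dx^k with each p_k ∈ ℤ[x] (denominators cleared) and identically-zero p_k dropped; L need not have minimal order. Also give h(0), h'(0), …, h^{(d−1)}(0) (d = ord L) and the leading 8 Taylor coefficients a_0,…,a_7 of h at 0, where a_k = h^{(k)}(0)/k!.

L = (-1536·x - 51200·x^3 - 262144·x^5 + 655360·x^7 + 6291456·x^9) + (-80 - 6592·x^2 - 92160·x^4 - 229376·x^6 + 2293760·x^8 + 9437184·x^10)·Dx + (-160·x - 4480·x^3 - 30720·x^5 + 69632·x^7 + 1310720·x^9 + 3145728·x^11)·Dx^2 + (-1 - 40·x^2 - 464·x^4 + 29696·x^8 + 163840·x^10 + 262144·x^12)·Dx^3  (order 3).
h: a_k = 0, 64, 0, -2560/3, 0, 177152/15, 0, -3653632/21, …
ICs: h(0) = 0, h′(0) = 64, h′′(0) = 0.

f: a_k = 0, 8, 0, -128/3, 0, 2048/5, 0, -32768/7, …
g: a_k = 0, 4, 0, -16/3, 0, 64/5, 0, -256/7, …
f·g: L₀ = L_f ⊗_s L_g, ord ≤ 2·2.
h₀' ⇒ L via d/dx closure of L₀.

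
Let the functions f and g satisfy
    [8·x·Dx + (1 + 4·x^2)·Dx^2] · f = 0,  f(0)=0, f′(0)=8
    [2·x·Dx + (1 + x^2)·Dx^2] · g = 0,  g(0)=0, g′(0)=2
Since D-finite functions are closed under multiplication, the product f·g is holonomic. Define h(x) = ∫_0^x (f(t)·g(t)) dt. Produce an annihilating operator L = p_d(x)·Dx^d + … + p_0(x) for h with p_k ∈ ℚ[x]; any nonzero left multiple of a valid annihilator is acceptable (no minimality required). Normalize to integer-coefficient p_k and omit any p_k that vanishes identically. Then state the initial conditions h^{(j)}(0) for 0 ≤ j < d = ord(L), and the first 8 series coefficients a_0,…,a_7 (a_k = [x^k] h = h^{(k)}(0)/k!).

L = (-96·x - 800·x^3 - 1024·x^5 + 640·x^7 + 1536·x^9)·Dx^2 + (-20 - 412·x^2 - 1440·x^4 - 896·x^6 + 2240·x^8 + 2304·x^10)·Dx^3 + (-40·x - 280·x^3 - 480·x^5 + 272·x^7 + 1280·x^9 + 768·x^11)·Dx^4 + (-1 - 10·x^2 - 29·x^4 + 116·x^8 + 160·x^10 + 64·x^12)·Dx^5  (order 5).
h: a_k = 0, 0, 0, 16/3, 0, -16/3, 0, 2768/315, …
ICs: h(0) = 0, h′(0) = 0, h′′(0) = 0, h′′′(0) = 32, h′′′′(0) = 0.

f: a_k = 0, 8, 0, -32/3, 0, 128/5, 0, -512/7, …
g: a_k = 0, 2, 0, -2/3, 0, 2/5, 0, -2/7, …
L₀ := L_f ⊗_s L_g (sym. prod.), ord ≤ 4.
h=∫h₀ ⇒ L = L₀·Dx.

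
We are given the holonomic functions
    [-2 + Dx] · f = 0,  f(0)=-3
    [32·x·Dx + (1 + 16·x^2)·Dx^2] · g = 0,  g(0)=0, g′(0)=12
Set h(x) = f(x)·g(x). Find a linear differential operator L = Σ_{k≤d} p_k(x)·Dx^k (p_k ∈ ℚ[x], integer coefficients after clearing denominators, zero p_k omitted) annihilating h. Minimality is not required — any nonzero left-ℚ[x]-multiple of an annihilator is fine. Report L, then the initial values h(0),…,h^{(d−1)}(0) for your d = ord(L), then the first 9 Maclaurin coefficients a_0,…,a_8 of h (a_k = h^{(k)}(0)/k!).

f: a_k = -3, -6, -6, -4, -2, -4/5, -4/15, -8/105, -2/105, …
g: a_k = 0, 12, 0, -64, 0, 3072/5, 0, -49152/7, 0, …
h₀=f·g: eliminate ⇒ L₀, order ≤ 1·2.
L = (4 - 64·x + 64·x^2) + (-4 + 32·x - 64·x^2)·Dx + (1 + 16·x^2)·Dx^2  (order 2).
h: a_k = 0, -36, -72, 120, 336, -7416/5, -3440, 612624/35, 1390304/35, …
ICs: h(0) = 0, h′(0) = -36.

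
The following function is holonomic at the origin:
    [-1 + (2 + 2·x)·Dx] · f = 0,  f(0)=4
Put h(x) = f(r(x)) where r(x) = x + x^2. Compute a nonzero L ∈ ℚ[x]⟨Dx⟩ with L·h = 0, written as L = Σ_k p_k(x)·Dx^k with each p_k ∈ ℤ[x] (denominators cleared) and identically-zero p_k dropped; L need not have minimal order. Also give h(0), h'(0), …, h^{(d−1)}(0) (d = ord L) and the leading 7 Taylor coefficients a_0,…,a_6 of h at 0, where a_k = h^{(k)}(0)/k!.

f: a_k = 4, 2, -1/2, 1/4, -5/32, 7/64, -21/256, …
Substitute x→r, Dx→(1/r')Dx; clear ⇒ L₀.
L = (-1 - 2·x) + (2 + 2·x + 2·x^2)·Dx  (order 1).
h: a_k = 4, 2, 3/2, -3/4, 3/32, 15/64, -57/256, …
ICs: h(0) = 4.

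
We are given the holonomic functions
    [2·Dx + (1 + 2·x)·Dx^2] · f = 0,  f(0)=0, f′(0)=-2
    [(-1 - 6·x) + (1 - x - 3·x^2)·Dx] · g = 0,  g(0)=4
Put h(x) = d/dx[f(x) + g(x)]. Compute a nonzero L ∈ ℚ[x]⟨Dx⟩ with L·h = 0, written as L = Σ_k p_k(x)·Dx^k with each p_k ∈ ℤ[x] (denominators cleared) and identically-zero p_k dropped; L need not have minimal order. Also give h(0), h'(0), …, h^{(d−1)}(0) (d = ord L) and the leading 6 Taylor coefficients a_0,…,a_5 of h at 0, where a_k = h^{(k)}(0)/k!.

f: a_k = 0, -2, 2, -8/3, 4, -32/5, …
g: a_k = 4, 4, 16, 28, 76, 160, …
Weyl lclm of L_f,L_g ⇒ L₀ (ord ≤ 3).
h₀' ⇒ L via d/dx closure of L₀.
L = (-74 - 412·x - 948·x^2 - 864·x^3 - 648·x^4) + (-17 - 212·x - 890·x^2 - 1644·x^3 - 1764·x^4 - 1080·x^5)·Dx + (5 + 27·x + 33·x^2 - 68·x^3 - 276·x^4 - 396·x^5 - 216·x^6)·Dx^2  (order 2).
h: a_k = 2, 36, 76, 320, 768, 2392, …
ICs: h(0) = 2, h′(0) = 36.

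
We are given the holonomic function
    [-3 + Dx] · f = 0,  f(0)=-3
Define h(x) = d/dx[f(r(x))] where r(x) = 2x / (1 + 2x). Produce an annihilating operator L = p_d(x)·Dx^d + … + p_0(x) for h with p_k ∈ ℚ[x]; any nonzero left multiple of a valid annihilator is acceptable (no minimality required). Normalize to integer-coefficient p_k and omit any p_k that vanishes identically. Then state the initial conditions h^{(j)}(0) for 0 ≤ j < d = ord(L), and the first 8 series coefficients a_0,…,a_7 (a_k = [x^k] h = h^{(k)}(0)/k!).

L = (2 - 8·x) + (-1 - 4·x - 4·x^2)·Dx  (order 1).
h: a_k = -18, -36, 108, -72, -252, 4968/5, -9864/5, 77904/35, …
ICs: h(0) = -18.

f: a_k = -3, -9, -27/2, -27/2, -81/8, -243/40, -243/80, -729/560, …
h₀=f(r): pull back L_f along r ⇒ L₀.
Derive L from L₀ (diff closure).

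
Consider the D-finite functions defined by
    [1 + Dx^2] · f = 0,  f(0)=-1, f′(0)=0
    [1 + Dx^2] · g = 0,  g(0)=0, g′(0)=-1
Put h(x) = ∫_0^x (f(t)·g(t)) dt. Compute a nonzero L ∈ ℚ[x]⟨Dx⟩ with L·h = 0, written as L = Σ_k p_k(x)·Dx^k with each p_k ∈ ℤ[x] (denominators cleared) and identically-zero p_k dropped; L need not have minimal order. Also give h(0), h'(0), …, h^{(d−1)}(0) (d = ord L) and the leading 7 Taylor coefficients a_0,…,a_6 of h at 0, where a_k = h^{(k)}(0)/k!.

f: a_k = -1, 0, 1/2, 0, -1/24, 0, 1/720, …
g: a_k = 0, -1, 0, 1/6, 0, -1/120, 0, …
h₀=f·g: eliminate ⇒ L₀, order ≤ 2·2.
h=∫₀ˣh₀: take L = L₀·Dx.
L = 4·Dx^2 + Dx^4  (order 4).
h: a_k = 0, 0, 1/2, 0, -1/6, 0, 1/45, …
ICs: h(0) = 0, h′(0) = 0, h′′(0) = 1, h′′′(0) = 0.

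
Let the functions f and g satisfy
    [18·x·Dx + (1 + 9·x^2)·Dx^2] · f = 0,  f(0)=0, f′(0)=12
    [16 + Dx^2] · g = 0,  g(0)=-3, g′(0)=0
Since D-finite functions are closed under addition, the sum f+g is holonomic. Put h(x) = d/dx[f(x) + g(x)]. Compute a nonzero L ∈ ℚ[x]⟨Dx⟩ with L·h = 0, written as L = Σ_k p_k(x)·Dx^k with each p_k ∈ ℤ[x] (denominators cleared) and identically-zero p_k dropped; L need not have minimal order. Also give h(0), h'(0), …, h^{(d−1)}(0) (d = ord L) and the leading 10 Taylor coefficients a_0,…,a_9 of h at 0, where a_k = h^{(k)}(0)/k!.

L = (-13248·x + 181440·x^3 + 186624·x^5) + (-16 + 6048·x^2 + 66096·x^4 + 93312·x^6)·Dx + (-828·x + 11340·x^3 + 11664·x^5)·Dx^2 + (-1 + 378·x^2 + 4131·x^4 + 5832·x^6)·Dx^3  (order 3).
h: a_k = 12, 48, -108, -128, 972, 512/5, -8748, -4096/105, 78732, 8192/945, …
ICs: h(0) = 12, h′(0) = 48, h′′(0) = -216.

f: a_k = 0, 12, 0, -36, 0, 972/5, 0, -8748/7, 0, 8748, …
g: a_k = -3, 0, 24, 0, -32, 0, 256/15, 0, -512/105, 0, …
Weyl lclm of L_f,L_g ⇒ L₀ (ord ≤ 4).
h₀' ⇒ L via d/dx closure of L₀.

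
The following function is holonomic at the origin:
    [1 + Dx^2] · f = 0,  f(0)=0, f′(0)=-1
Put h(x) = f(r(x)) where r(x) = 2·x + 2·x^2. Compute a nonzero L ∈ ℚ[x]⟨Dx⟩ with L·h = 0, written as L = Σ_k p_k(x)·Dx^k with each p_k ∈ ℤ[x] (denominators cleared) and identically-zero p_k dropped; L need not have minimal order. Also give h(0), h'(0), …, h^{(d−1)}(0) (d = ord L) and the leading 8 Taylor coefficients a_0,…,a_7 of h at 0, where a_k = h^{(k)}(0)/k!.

f: a_k = 0, -1, 0, 1/6, 0, -1/120, 0, 1/5040, …
f∘r: x↦r, Dx↦Dx/r' in L_f ⇒ L₀.
L = (4 + 24·x + 48·x^2 + 32·x^3) - 2·Dx + (1 + 2·x)·Dx^2  (order 2).
h: a_k = 0, -2, -2, 4/3, 4, 56/15, 0, -832/315, …
ICs: h(0) = 0, h′(0) = -2.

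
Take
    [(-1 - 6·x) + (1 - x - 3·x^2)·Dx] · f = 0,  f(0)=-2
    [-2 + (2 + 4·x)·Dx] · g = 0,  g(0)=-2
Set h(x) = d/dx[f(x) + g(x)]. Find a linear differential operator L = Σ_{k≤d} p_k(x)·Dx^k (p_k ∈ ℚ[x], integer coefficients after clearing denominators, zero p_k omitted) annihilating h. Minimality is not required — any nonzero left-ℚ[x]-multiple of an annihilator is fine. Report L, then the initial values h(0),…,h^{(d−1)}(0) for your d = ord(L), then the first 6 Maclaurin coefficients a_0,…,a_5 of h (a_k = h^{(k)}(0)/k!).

f: a_k = -2, -2, -8, -14, -38, -80, …
g: a_k = -2, -2, 1, -1, 5/4, -7/4, …
L₀ := lclm(L_f,L_g); ord L₀ ≤ 1+1.
Differentiate: ansatz ord ≤ ord L₀ ⇒ L.
L = (-22 - 134·x - 312·x^2 - 324·x^3 - 270·x^4) + (-13 - 148·x - 565·x^2 - 1056·x^3 - 1251·x^4 - 810·x^5)·Dx + (3 + 16·x + 25·x^2 - 26·x^3 - 183·x^4 - 312·x^5 - 180·x^6)·Dx^2  (order 2).
h: a_k = -4, -14, -45, -147, -1635/4, -4593/4, …
ICs: h(0) = -4, h′(0) = -14.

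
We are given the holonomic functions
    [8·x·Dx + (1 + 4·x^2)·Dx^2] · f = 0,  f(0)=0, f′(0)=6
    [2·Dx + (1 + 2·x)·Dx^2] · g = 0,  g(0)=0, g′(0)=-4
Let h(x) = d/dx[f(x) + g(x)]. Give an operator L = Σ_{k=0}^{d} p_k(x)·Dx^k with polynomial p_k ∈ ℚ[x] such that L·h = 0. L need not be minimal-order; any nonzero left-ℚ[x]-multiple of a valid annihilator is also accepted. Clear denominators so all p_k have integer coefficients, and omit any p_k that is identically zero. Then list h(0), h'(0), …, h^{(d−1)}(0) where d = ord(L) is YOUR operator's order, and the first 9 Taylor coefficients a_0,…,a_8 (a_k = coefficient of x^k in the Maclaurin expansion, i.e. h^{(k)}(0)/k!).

f: a_k = 0, 6, 0, -8, 0, 96/5, 0, -384/7, 0, …
g: a_k = 0, -4, 4, -16/3, 8, -64/5, 64/3, -256/7, 64, …
L₀ := lclm(L_f,L_g); ord L₀ ≤ 2+2.
h=h₀': d/dx-closure on L₀ ⇒ L.
L = (-8 - 48·x + 96·x^2 + 64·x^3) + (-8 - 16·x + 192·x^3 + 128·x^4)·Dx + (-1 + 2·x + 8·x^2 + 16·x^3 + 48·x^4 + 32·x^5)·Dx^2  (order 2).
h: a_k = 2, 8, -40, 32, 32, 128, -640, 512, 512, …
ICs: h(0) = 2, h′(0) = 8.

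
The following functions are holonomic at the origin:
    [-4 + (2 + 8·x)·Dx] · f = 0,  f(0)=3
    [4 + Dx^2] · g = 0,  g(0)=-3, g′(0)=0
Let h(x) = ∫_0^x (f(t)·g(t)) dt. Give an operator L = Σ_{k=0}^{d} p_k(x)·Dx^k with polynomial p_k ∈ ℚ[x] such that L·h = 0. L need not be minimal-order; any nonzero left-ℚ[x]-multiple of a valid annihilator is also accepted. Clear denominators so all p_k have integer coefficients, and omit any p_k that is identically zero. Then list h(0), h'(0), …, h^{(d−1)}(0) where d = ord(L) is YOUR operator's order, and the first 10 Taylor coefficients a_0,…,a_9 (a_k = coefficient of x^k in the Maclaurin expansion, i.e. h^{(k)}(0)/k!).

L = (16 + 32·x + 64·x^2)·Dx + (-4 - 16·x)·Dx^2 + (1 + 8·x + 16·x^2)·Dx^3  (order 3).
h: a_k = 0, -9, -9, 12, 0, 48/5, -32, 2944/35, -1184/5, 219392/315, …
ICs: h(0) = 0, h′(0) = -9, h′′(0) = -18.

f: a_k = 3, 6, -6, 12, -30, 84, -252, 792, -2574, 8580, …
g: a_k = -3, 0, 6, 0, -2, 0, 4/15, 0, -2/105, 0, …
f·g: L₀ = L_f ⊗_s L_g, ord ≤ 1·2.
Integrate: L := L₀·Dx.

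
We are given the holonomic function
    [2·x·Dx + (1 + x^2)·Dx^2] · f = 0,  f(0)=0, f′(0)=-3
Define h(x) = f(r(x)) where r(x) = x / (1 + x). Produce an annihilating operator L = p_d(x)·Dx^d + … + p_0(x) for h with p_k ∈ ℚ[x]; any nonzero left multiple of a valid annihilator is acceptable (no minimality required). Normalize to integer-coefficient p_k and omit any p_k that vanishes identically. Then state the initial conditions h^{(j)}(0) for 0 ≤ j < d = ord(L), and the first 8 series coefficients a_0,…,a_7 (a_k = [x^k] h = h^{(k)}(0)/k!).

L = (2 + 4·x)·Dx + (1 + 2·x + 2·x^2)·Dx^2  (order 2).
h: a_k = 0, -3, 3, -2, 0, 12/5, -4, 24/7, …
ICs: h(0) = 0, h′(0) = -3.

f: a_k = 0, -3, 0, 1, 0, -3/5, 0, 3/7, …
h₀=f(r): pull back L_f along r ⇒ L₀.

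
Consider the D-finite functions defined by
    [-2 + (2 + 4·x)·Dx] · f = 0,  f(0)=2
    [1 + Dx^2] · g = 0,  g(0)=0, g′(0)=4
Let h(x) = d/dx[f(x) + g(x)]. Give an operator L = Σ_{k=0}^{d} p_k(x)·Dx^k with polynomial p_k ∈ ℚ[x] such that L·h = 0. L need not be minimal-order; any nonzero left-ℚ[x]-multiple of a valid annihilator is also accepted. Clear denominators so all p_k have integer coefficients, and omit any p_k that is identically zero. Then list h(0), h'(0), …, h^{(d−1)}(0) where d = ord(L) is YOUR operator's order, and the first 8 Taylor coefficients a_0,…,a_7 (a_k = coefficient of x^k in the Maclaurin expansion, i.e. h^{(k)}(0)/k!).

f: a_k = 2, 2, -1, 1, -5/4, 7/4, -21/8, 33/8, …
g: a_k = 0, 4, 0, -2/3, 0, 1/30, 0, -1/1260, …
f+g: L₀ = lclm(L_f,L_g), ord ≤ 1+2.
Derive L from L₀ (diff closure).
L = (-4 - x - x^2) + (-1 - 3·x - 3·x^2 - 2·x^3)·Dx + (-4 - x - x^2)·Dx^2 + (-1 - 3·x - 3·x^2 - 2·x^3)·Dx^3  (order 3).
h: a_k = 6, -2, 1, -5, 107/12, -63/4, 10393/360, -429/8, …
ICs: h(0) = 6, h′(0) = -2, h′′(0) = 2.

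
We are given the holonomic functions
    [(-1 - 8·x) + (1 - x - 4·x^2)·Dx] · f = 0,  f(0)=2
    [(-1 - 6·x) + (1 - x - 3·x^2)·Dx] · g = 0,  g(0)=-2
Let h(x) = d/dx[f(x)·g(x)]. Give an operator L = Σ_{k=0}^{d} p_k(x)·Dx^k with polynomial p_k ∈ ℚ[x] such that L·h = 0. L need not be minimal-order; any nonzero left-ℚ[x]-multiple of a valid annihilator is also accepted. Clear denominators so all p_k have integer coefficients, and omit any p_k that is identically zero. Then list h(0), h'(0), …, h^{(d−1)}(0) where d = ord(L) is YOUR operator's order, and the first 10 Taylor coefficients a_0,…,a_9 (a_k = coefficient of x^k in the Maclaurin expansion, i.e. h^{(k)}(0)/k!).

L = (20 + 30·x - 12·x^2 - 768·x^3 - 708·x^4 + 2520·x^5 + 2880·x^6) + (-2 - 8·x + 57·x^2 + 64·x^3 - 330·x^4 - 285·x^5 + 588·x^6 + 576·x^7)·Dx  (order 1).
h: a_k = -8, -80, -300, -1344, -4480, -15768, -49560, -156992, -473220, -1418080, …
ICs: h(0) = -8.

f: a_k = 2, 2, 10, 18, 58, 130, 362, 882, 2330, 5858, …
g: a_k = -2, -2, -8, -14, -38, -80, -194, -434, -1016, -2318, …
L₀ := L_f ⊗_s L_g (sym. prod.), ord ≤ 1.
Differentiate: ansatz ord ≤ ord L₀ ⇒ L.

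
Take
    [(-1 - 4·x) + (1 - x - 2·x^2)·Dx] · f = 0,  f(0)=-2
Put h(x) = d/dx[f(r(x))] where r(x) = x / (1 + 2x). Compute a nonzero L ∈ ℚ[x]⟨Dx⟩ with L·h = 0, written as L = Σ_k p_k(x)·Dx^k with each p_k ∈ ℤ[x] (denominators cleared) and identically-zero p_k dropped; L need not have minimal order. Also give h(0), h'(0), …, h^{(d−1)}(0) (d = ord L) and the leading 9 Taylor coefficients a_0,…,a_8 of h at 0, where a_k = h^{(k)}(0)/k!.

L = 2 + (-1 - 11·x - 36·x^2 - 36·x^3)·Dx  (order 1).
h: a_k = -2, -4, 18, -72, 270, -972, 3402, -11664, 39366, …
ICs: h(0) = -2.

f: a_k = -2, -2, -6, -10, -22, -42, -86, -170, -342, …
h₀=f(r): pull back L_f along r ⇒ L₀.
h=h₀': d/dx-closure on L₀ ⇒ L.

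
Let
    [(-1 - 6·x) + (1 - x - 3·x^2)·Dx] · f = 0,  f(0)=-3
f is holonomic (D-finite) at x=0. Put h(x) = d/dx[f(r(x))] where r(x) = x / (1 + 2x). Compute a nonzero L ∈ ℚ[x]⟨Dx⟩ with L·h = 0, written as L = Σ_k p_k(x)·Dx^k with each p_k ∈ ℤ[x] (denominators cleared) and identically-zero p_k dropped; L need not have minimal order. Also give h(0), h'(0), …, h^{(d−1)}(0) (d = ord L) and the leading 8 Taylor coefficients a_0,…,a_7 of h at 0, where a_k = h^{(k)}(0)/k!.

L = (4 + 6·x + 30·x^2 + 32·x^3) + (-1 - 13·x - 45·x^2 - 38·x^3 + 16·x^4)·Dx  (order 1).
h: a_k = -3, -12, 45, -204, 840, -3330, 12831, -48432, …
ICs: h(0) = -3.

f: a_k = -3, -3, -12, -21, -57, -120, -291, -651, …
L₀ from L_f via x↦r, Dx↦r'^{-1}Dx.
Differentiate: ansatz ord ≤ ord L₀ ⇒ L.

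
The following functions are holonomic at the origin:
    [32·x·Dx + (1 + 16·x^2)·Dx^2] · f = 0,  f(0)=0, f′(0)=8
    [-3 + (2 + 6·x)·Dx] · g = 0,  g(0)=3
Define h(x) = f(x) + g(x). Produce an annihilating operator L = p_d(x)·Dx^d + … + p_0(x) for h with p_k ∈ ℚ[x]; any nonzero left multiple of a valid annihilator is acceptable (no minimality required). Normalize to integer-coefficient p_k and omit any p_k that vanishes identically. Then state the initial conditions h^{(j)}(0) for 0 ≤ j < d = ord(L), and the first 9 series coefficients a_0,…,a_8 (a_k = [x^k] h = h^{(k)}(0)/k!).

L = (-192 - 1440·x + 9216·x^2 + 13824·x^3)·Dx + (-155 - 768·x + 4128·x^2 + 36864·x^3 + 48384·x^4)·Dx^2 + (-6 + 110·x + 576·x^2 + 2624·x^3 + 10752·x^4 + 13824·x^5)·Dx^3  (order 3).
h: a_k = 3, 25/2, -27/8, -1805/48, -1215/128, 549803/1280, -45927/1024, -65593273/14336, -8444007/32768, …
ICs: h(0) = 3, h′(0) = 25/2, h′′(0) = -27/4.

f: a_k = 0, 8, 0, -128/3, 0, 2048/5, 0, -32768/7, 0, …
g: a_k = 3, 9/2, -27/8, 81/16, -1215/128, 5103/256, -45927/1024, 216513/2048, -8444007/32768, …
L₀ := lclm(L_f,L_g); ord L₀ ≤ 2+1.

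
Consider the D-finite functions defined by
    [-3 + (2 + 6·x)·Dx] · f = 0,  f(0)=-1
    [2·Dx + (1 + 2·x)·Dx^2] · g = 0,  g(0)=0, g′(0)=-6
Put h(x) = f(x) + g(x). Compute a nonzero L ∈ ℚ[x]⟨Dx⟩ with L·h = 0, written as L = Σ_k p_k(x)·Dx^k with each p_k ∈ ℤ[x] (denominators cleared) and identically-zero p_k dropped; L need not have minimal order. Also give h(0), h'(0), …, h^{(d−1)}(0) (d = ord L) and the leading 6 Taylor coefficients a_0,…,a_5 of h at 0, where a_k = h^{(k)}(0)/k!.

f: a_k = -1, -3/2, 9/8, -27/16, 405/128, -1701/256, …
g: a_k = 0, -6, 6, -8, 12, -96/5, …
L₀ := lclm(L_f,L_g); ord L₀ ≤ 1+2.
L = (-6 + 36·x)·Dx + (5 + 84·x + 180·x^2)·Dx^2 + (2 + 22·x + 72·x^2 + 72·x^3)·Dx^3  (order 3).
h: a_k = -1, -15/2, 57/8, -155/16, 1941/128, -33081/1280, …
ICs: h(0) = -1, h′(0) = -15/2, h′′(0) = 57/4.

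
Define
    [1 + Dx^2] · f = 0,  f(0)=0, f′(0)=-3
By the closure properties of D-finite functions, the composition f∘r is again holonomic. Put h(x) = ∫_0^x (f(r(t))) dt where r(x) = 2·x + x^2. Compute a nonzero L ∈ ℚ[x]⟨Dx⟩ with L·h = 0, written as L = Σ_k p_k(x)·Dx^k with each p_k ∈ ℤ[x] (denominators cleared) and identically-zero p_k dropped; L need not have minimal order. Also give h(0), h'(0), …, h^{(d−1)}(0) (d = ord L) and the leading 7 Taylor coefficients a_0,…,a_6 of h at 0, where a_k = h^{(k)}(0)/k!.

f: a_k = 0, -3, 0, 1/2, 0, -1/40, 0, …
L₀ from L_f via x↦r, Dx↦r'^{-1}Dx.
h=∫₀ˣh₀: take L = L₀·Dx.
L = (4 + 12·x + 12·x^2 + 4·x^3)·Dx - Dx^2 + (1 + x)·Dx^3  (order 3).
h: a_k = 0, 0, -3, -1, 1, 6/5, 11/30, …
ICs: h(0) = 0, h′(0) = 0, h′′(0) = -6.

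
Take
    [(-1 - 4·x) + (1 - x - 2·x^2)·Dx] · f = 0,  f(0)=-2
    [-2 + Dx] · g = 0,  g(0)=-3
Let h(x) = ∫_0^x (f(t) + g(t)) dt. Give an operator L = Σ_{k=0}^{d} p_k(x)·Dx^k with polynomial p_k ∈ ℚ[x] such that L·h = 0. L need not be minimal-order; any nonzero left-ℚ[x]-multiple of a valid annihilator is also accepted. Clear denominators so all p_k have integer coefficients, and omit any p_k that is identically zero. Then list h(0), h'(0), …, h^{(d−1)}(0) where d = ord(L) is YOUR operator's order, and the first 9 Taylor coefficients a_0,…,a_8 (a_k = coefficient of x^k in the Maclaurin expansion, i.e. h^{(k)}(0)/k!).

f: a_k = -2, -2, -6, -10, -22, -42, -86, -170, -342, …
g: a_k = -3, -6, -6, -4, -2, -4/5, -4/15, -8/105, -2/105, …
Sum ⇒ L₀ = lclm(L_f,L_g) in ℚ(x)⟨Dx⟩.
∫: right-multiply L₀ by Dx.
L = (-8 - 12·x - 72·x^2 - 32·x^3)·Dx + (2 + 20·x + 36·x^2 - 16·x^3 - 16·x^4)·Dx^2 + (1 - 7·x + 16·x^3 + 8·x^4)·Dx^3  (order 3).
h: a_k = 0, -5, -4, -4, -7/2, -24/5, -107/15, -1294/105, -8929/420, …
ICs: h(0) = 0, h′(0) = -5, h′′(0) = -8.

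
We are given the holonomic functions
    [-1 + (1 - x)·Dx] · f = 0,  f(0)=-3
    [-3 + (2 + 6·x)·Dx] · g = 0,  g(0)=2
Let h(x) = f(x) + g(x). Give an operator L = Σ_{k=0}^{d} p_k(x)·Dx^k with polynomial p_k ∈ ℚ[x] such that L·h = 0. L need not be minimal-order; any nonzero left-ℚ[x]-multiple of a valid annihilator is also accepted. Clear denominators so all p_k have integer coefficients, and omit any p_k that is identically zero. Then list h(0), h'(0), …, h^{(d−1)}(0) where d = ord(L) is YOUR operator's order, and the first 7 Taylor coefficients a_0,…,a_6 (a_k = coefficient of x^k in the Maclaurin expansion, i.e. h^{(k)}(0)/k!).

L = (-21 - 27·x) + (17 + 30·x + 81·x^2)·Dx + (2 - 14·x - 42·x^2 + 54·x^3)·Dx^2  (order 2).
h: a_k = -1, 0, -21/4, 3/8, -597/64, 1317/128, -16845/512, …
ICs: h(0) = -1, h′(0) = 0.

f: a_k = -3, -3, -3, -3, -3, -3, -3, …
g: a_k = 2, 3, -9/4, 27/8, -405/64, 1701/128, -15309/512, …
Sum ⇒ L₀ = lclm(L_f,L_g) in ℚ(x)⟨Dx⟩.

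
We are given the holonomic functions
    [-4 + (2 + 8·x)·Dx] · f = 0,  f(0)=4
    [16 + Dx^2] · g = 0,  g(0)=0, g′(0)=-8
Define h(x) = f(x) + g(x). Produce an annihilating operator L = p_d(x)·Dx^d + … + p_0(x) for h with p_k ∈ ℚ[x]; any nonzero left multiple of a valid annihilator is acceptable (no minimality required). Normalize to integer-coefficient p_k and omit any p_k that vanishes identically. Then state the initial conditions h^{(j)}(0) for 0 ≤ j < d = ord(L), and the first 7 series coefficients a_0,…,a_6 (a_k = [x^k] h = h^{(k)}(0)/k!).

f: a_k = 4, 8, -8, 16, -40, 112, -336, …
g: a_k = 0, -8, 0, 64/3, 0, -256/15, 0, …
Weyl lclm of L_f,L_g ⇒ L₀ (ord ≤ 3).
L = (-224 - 1024·x - 2048·x^2) + (48 + 704·x + 3072·x^2 + 4096·x^3)·Dx + (-14 - 64·x - 128·x^2)·Dx^2 + (3 + 44·x + 192·x^2 + 256·x^3)·Dx^3  (order 3).
h: a_k = 4, 0, -8, 112/3, -40, 1424/15, -336, …
ICs: h(0) = 4, h′(0) = 0, h′′(0) = -16.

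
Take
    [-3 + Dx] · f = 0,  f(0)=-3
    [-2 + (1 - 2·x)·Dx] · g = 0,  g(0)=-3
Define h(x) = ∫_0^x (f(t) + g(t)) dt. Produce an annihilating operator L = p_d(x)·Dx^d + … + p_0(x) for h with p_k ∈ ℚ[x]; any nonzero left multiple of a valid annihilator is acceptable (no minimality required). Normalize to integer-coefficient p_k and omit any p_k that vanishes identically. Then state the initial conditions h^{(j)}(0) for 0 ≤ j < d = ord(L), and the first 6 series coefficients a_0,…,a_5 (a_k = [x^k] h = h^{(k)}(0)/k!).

L = (6 + 36·x)·Dx + (1 - 36·x + 36·x^2)·Dx^2 + (-1 + 8·x - 12·x^2)·Dx^3  (order 3).
h: a_k = 0, -6, -15/2, -17/2, -75/8, -93/8, …
ICs: h(0) = 0, h′(0) = -6, h′′(0) = -15.

f: a_k = -3, -9, -27/2, -27/2, -81/8, -243/40, …
g: a_k = -3, -6, -12, -24, -48, -96, …
L₀ := lclm(L_f,L_g); ord L₀ ≤ 1+1.
h=∫h₀ ⇒ L = L₀·Dx.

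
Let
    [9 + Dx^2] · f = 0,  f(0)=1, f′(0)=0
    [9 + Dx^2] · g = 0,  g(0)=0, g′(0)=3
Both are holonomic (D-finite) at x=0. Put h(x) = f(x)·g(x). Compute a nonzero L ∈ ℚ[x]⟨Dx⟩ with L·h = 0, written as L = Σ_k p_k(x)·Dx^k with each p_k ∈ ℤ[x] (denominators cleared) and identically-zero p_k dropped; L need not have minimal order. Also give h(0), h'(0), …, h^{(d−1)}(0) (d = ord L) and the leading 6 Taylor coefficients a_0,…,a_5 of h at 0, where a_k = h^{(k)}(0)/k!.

L = 36·Dx + Dx^3  (order 3).
h: a_k = 0, 3, 0, -18, 0, 162/5, …
ICs: h(0) = 0, h′(0) = 3, h′′(0) = 0.

f: a_k = 1, 0, -9/2, 0, 27/8, 0, …
g: a_k = 0, 3, 0, -9/2, 0, 81/40, …
h₀=f·g: eliminate ⇒ L₀, order ≤ 2·2.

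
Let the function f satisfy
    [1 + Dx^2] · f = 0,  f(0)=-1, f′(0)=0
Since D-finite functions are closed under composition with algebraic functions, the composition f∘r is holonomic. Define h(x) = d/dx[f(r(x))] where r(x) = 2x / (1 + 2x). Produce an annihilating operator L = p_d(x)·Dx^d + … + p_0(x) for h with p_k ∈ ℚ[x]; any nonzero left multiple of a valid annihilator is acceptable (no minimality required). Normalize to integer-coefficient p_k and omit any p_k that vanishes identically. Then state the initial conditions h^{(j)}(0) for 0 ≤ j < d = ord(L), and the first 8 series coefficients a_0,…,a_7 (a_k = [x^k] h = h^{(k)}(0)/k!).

L = (28 + 96·x + 96·x^2) + (12 + 72·x + 144·x^2 + 96·x^3)·Dx + (1 + 8·x + 24·x^2 + 32·x^3 + 16·x^4)·Dx^2  (order 2).
h: a_k = 0, 4, -24, 280/3, -880/3, 12008/15, -9744/5, 267184/63, …
ICs: h(0) = 0, h′(0) = 4.

f: a_k = -1, 0, 1/2, 0, -1/24, 0, 1/720, 0, …
Change of var in L_f (x↦r) gives L₀.
Derive L from L₀ (diff closure).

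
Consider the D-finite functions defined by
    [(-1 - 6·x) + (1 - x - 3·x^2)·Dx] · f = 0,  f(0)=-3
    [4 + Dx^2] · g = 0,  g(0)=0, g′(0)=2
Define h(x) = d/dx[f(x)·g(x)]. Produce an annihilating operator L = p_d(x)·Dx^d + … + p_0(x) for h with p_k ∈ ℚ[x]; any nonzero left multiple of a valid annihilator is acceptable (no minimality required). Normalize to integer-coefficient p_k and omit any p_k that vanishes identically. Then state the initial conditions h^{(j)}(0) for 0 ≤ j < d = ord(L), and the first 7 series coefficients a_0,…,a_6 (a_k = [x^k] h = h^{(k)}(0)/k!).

L = (10 - 16·x - 40·x^2 + 48·x^3 + 72·x^4) + (5 + 34·x + 36·x^2 + 72·x^3)·Dx + (-1 - x - x^2 + 12·x^3 + 18·x^4)·Dx^2  (order 2).
h: a_k = -6, -12, -60, -152, -494, -6384/5, -53458/15, …
ICs: h(0) = -6, h′(0) = -12.

f: a_k = -3, -3, -12, -21, -57, -120, -291, …
g: a_k = 0, 2, 0, -4/3, 0, 4/15, 0, …
L₀ := L_f ⊗_s L_g (sym. prod.), ord ≤ 2.
h₀' ⇒ L via d/dx closure of L₀.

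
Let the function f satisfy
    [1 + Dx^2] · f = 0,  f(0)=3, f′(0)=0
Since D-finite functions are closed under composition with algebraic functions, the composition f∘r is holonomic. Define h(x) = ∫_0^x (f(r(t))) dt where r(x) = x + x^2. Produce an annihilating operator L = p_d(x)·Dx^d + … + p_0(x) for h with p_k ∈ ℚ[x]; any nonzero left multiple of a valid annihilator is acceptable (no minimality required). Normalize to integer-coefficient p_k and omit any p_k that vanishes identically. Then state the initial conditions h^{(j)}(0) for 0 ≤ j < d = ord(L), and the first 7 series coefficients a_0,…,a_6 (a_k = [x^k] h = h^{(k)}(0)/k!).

L = (1 + 6·x + 12·x^2 + 8·x^3)·Dx - 2·Dx^2 + (1 + 2·x)·Dx^3  (order 3).
h: a_k = 0, 3, 0, -1/2, -3/4, -11/40, 1/12, …
ICs: h(0) = 0, h′(0) = 3, h′′(0) = 0.

f: a_k = 3, 0, -3/2, 0, 1/8, 0, -1/240, …
Change of var in L_f (x↦r) gives L₀.
h=∫₀ˣh₀: take L = L₀·Dx.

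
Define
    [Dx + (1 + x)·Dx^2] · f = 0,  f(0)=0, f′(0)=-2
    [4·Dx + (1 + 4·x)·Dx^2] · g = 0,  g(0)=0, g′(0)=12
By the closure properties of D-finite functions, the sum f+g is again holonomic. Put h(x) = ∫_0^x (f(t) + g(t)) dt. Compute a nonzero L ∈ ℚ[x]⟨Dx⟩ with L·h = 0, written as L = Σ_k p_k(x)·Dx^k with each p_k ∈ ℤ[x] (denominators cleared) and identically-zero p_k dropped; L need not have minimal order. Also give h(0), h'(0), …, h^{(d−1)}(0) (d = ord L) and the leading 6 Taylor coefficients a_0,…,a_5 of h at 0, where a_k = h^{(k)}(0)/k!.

f: a_k = 0, -2, 1, -2/3, 1/2, -2/5, …
g: a_k = 0, 12, -24, 64, -192, 3072/5, …
Sum ⇒ L₀ = lclm(L_f,L_g) in ℚ(x)⟨Dx⟩.
h=∫h₀ ⇒ L = L₀·Dx.
L = 8·Dx^2 + (10 + 16·x)·Dx^3 + (1 + 5·x + 4·x^2)·Dx^4  (order 4).
h: a_k = 0, 0, 5, -23/3, 95/6, -383/10, …
ICs: h(0) = 0, h′(0) = 0, h′′(0) = 10, h′′′(0) = -46.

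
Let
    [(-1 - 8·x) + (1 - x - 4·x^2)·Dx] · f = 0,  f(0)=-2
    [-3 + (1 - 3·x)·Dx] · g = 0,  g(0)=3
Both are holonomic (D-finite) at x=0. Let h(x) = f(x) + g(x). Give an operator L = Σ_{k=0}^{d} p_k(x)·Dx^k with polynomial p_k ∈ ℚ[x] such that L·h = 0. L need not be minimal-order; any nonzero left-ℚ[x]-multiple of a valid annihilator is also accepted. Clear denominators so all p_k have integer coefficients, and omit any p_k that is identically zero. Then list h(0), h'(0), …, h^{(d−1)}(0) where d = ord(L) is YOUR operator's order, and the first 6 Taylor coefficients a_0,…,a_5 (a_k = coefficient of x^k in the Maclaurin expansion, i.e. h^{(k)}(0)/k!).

f: a_k = -2, -2, -10, -18, -58, -130, …
g: a_k = 3, 9, 27, 81, 243, 729, …
f+g: L₀ = lclm(L_f,L_g), ord ≤ 1+1.
L = (6 - 72·x + 144·x^2 - 144·x^3) + (4 - 84·x^2 + 252·x^3 - 288·x^4)·Dx + (-1 + 8·x - 21·x^2 + 8·x^3 + 54·x^4 - 72·x^5)·Dx^2  (order 2).
h: a_k = 1, 7, 17, 63, 185, 599, …
ICs: h(0) = 1, h′(0) = 7.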